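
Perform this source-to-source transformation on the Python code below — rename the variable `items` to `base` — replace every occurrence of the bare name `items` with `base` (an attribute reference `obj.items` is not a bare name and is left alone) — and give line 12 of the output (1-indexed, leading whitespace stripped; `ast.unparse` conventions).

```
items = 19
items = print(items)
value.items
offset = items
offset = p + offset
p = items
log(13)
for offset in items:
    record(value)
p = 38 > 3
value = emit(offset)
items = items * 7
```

base = base * 7

Transformed code:
base = 19
base = print(base)
value.items
offset = base
offset = p + offset
p = base
log(13)
for offset in base:
    record(value)
p = 38 > 3
value = emit(offset)
base = base * 7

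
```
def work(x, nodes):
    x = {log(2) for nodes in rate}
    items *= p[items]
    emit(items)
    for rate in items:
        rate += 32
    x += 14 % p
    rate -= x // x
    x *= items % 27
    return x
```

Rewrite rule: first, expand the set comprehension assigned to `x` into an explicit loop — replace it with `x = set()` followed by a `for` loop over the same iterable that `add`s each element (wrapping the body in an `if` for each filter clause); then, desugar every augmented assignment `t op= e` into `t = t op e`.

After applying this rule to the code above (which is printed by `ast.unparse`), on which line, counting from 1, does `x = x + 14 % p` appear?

Transformed code:
def work(x, nodes):
    x = set()
    for nodes in rate:
        x.add(log(2))
    items = items * p[items]
    emit(items)
    for rate in items:
        rate = rate + 32
    x = x + 14 % p
    rate = rate - x // x
    x = x * (items % 27)
    return x

9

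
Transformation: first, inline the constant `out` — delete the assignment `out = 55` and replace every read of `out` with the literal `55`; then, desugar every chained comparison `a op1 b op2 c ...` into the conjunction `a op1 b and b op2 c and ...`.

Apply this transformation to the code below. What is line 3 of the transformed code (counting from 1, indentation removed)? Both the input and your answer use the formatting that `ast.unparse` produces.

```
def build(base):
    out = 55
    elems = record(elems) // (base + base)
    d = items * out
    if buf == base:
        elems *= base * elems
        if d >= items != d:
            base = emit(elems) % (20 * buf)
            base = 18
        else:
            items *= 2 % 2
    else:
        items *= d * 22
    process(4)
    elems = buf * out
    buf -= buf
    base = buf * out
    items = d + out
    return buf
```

Transformed code:
def build(base):
    elems = record(elems) // (base + base)
    d = items * 55
    if buf == base:
        elems *= base * elems
        if d >= items and items != d:
            base = emit(elems) % (20 * buf)
            base = 18
        else:
            items *= 2 % 2
    else:
        items *= d * 22
    process(4)
    elems = buf * 55
    buf -= buf
    base = buf * 55
    items = d + 55
    return buf

d = items * 55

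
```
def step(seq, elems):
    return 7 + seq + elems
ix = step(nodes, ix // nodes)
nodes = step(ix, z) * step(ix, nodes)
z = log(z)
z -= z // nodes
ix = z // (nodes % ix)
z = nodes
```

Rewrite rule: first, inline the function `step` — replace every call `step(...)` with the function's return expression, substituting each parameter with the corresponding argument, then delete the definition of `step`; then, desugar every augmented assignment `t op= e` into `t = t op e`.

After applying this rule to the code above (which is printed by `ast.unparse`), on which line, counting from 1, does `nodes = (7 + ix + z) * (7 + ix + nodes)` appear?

2

Transformed code:
ix = 7 + nodes + ix // nodes
nodes = (7 + ix + z) * (7 + ix + nodes)
z = log(z)
z = z - z // nodes
ix = z // (nodes % ix)
z = nodes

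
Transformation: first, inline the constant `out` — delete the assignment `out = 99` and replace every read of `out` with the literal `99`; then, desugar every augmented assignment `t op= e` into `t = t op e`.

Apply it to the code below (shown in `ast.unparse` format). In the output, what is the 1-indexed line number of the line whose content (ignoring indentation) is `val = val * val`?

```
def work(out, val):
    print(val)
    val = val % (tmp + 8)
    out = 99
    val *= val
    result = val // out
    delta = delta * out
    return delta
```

4

Transformed code:
def work(out, val):
    print(val)
    val = val % (tmp + 8)
    val = val * val
    result = val // 99
    delta = delta * 99
    return delta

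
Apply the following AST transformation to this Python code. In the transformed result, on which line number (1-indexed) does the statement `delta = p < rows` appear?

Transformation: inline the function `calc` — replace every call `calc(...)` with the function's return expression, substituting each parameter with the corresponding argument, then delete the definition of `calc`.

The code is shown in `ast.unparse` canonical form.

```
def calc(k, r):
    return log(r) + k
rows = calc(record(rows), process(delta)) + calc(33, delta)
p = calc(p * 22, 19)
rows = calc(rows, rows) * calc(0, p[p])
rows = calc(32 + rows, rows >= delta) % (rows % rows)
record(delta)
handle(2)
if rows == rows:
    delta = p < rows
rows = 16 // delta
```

Transformed code:
rows = log(process(delta)) + record(rows) + (log(delta) + 33)
p = log(19) + p * 22
rows = (log(rows) + rows) * (log(p[p]) + 0)
rows = (log(rows >= delta) + (32 + rows)) % (rows % rows)
record(delta)
handle(2)
if rows == rows:
    delta = p < rows
rows = 16 // delta

8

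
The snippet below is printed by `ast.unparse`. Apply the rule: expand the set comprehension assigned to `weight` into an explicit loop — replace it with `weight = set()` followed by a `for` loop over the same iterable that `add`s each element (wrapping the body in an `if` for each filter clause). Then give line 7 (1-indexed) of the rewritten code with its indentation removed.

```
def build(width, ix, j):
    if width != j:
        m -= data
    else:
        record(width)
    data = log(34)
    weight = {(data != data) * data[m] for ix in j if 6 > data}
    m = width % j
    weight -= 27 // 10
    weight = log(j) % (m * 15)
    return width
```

weight = set()

Transformed code:
def build(width, ix, j):
    if width != j:
        m -= data
    else:
        record(width)
    data = log(34)
    weight = set()
    for ix in j:
        if 6 > data:
            weight.add((data != data) * data[m])
    m = width % j
    weight -= 27 // 10
    weight = log(j) % (m * 15)
    return width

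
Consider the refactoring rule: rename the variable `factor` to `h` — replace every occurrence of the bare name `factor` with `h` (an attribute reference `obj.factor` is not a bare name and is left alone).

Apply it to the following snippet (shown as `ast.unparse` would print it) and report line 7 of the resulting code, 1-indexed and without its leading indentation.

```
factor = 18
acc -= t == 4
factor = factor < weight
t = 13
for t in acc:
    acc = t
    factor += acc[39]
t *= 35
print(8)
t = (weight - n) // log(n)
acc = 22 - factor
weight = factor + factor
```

h += acc[39]

Transformed code:
h = 18
acc -= t == 4
h = h < weight
t = 13
for t in acc:
    acc = t
    h += acc[39]
t *= 35
print(8)
t = (weight - n) // log(n)
acc = 22 - h
weight = h + h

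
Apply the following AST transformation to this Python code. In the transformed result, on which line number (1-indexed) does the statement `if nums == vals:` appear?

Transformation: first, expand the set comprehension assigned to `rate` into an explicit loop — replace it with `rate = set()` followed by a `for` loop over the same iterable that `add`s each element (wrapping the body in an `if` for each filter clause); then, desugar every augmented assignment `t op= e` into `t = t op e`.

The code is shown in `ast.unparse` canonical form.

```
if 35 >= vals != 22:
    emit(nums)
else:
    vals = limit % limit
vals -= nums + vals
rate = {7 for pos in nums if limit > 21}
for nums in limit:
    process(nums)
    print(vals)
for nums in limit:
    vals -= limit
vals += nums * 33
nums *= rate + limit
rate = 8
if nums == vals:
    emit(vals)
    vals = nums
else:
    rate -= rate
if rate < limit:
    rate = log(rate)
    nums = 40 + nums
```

18

Transformed code:
if 35 >= vals != 22:
    emit(nums)
else:
    vals = limit % limit
vals = vals - (nums + vals)
rate = set()
for pos in nums:
    if limit > 21:
        rate.add(7)
for nums in limit:
    process(nums)
    print(vals)
for nums in limit:
    vals = vals - limit
vals = vals + nums * 33
nums = nums * (rate + limit)
rate = 8
if nums == vals:
    emit(vals)
    vals = nums
else:
    rate = rate - rate
if rate < limit:
    rate = log(rate)
    nums = 40 + nums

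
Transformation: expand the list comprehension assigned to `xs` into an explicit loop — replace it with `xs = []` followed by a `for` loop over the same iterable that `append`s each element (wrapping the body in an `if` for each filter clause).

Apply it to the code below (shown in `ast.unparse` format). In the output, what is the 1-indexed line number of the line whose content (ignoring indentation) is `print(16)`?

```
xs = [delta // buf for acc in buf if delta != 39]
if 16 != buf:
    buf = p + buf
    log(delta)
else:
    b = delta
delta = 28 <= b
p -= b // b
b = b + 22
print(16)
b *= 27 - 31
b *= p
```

Transformed code:
xs = []
for acc in buf:
    if delta != 39:
        xs.append(delta // buf)
if 16 != buf:
    buf = p + buf
    log(delta)
else:
    b = delta
delta = 28 <= b
p -= b // b
b = b + 22
print(16)
b *= 27 - 31
b *= p

13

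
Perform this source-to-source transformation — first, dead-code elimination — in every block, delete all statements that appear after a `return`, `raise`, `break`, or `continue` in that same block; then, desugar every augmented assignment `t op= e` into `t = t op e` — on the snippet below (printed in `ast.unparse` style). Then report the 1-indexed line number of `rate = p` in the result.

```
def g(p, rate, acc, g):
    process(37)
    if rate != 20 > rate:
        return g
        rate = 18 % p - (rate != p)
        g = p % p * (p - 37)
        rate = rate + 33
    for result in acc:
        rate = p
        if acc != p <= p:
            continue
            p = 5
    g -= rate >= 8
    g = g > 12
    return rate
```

6

Transformed code:
def g(p, rate, acc, g):
    process(37)
    if rate != 20 > rate:
        return g
    for result in acc:
        rate = p
        if acc != p <= p:
            continue
    g = g - (rate >= 8)
    g = g > 12
    return rate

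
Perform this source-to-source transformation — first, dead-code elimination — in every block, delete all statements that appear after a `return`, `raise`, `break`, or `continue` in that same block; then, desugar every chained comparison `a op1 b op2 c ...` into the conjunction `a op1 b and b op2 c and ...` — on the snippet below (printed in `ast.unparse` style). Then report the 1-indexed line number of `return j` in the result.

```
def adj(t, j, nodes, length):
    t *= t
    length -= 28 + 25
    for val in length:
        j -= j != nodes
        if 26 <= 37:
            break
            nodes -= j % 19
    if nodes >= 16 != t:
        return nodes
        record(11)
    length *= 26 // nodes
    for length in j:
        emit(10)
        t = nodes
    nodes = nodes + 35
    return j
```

15

Transformed code:
def adj(t, j, nodes, length):
    t *= t
    length -= 28 + 25
    for val in length:
        j -= j != nodes
        if 26 <= 37:
            break
    if nodes >= 16 and 16 != t:
        return nodes
    length *= 26 // nodes
    for length in j:
        emit(10)
        t = nodes
    nodes = nodes + 35
    return j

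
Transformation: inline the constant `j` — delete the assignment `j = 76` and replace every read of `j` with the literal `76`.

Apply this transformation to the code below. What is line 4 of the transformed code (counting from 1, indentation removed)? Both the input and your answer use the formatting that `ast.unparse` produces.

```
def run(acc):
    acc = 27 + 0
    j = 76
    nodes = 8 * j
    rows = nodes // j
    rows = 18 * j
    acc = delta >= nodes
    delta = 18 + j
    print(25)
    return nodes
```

rows = nodes // 76

Transformed code:
def run(acc):
    acc = 27 + 0
    nodes = 8 * 76
    rows = nodes // 76
    rows = 18 * 76
    acc = delta >= nodes
    delta = 18 + 76
    print(25)
    return nodes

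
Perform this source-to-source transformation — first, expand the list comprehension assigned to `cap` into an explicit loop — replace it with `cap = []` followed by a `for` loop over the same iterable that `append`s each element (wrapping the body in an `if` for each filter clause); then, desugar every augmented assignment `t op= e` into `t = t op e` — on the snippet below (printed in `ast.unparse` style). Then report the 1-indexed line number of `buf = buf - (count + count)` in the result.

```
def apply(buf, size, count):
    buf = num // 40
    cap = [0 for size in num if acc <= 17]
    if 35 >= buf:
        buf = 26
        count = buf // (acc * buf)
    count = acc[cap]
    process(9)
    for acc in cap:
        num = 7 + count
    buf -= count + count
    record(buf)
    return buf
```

14

Transformed code:
def apply(buf, size, count):
    buf = num // 40
    cap = []
    for size in num:
        if acc <= 17:
            cap.append(0)
    if 35 >= buf:
        buf = 26
        count = buf // (acc * buf)
    count = acc[cap]
    process(9)
    for acc in cap:
        num = 7 + count
    buf = buf - (count + count)
    record(buf)
    return buf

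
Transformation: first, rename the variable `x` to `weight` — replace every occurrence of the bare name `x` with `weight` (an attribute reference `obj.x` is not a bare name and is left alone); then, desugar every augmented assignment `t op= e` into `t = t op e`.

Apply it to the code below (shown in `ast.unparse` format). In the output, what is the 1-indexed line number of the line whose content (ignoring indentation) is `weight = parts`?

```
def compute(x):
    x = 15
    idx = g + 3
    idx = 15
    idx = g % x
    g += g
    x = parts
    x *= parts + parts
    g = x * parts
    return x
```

7

Transformed code:
def compute(weight):
    weight = 15
    idx = g + 3
    idx = 15
    idx = g % weight
    g = g + g
    weight = parts
    weight = weight * (parts + parts)
    g = weight * parts
    return weight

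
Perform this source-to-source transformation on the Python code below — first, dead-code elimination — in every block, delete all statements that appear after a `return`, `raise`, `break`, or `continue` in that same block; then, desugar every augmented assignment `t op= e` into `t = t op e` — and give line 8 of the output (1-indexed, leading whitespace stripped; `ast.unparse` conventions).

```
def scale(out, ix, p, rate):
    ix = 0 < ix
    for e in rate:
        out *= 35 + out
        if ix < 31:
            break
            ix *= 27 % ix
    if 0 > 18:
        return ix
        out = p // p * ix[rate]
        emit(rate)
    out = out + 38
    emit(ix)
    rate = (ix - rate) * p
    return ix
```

Transformed code:
def scale(out, ix, p, rate):
    ix = 0 < ix
    for e in rate:
        out = out * (35 + out)
        if ix < 31:
            break
    if 0 > 18:
        return ix
    out = out + 38
    emit(ix)
    rate = (ix - rate) * p
    return ix

return ix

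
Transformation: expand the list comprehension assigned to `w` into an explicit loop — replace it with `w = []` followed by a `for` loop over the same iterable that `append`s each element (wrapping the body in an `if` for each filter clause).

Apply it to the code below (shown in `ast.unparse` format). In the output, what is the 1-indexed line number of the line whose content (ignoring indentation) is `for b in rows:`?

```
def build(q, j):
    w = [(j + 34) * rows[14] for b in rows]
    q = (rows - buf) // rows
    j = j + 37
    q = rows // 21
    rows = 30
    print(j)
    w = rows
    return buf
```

3

Transformed code:
def build(q, j):
    w = []
    for b in rows:
        w.append((j + 34) * rows[14])
    q = (rows - buf) // rows
    j = j + 37
    q = rows // 21
    rows = 30
    print(j)
    w = rows
    return buf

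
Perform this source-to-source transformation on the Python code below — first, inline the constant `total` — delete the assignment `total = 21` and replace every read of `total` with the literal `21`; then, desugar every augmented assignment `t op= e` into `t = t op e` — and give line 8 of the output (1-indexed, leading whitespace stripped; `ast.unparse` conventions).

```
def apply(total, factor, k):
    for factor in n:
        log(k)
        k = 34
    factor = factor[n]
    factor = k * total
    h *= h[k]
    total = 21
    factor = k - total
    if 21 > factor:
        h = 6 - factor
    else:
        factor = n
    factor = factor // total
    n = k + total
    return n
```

Transformed code:
def apply(total, factor, k):
    for factor in n:
        log(k)
        k = 34
    factor = factor[n]
    factor = k * 21
    h = h * h[k]
    factor = k - 21
    if 21 > factor:
        h = 6 - factor
    else:
        factor = n
    factor = factor // 21
    n = k + 21
    return n

factor = k - 21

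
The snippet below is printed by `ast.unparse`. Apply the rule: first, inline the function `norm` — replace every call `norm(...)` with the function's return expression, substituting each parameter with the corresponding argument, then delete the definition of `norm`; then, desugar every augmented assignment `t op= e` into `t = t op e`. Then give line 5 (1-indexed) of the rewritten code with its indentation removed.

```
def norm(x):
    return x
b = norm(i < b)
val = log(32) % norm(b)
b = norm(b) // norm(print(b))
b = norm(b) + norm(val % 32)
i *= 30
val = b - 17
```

Transformed code:
b = i < b
val = log(32) % b
b = b // print(b)
b = b + val % 32
i = i * 30
val = b - 17

i = i * 30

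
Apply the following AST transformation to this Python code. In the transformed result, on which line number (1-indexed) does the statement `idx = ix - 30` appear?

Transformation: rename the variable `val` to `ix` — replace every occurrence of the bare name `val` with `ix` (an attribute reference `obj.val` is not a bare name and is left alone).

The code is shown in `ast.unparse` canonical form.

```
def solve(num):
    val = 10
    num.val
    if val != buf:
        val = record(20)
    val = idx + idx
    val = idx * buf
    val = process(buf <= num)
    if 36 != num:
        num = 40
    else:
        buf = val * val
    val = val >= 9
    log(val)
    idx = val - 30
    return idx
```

15

Transformed code:
def solve(num):
    ix = 10
    num.val
    if ix != buf:
        ix = record(20)
    ix = idx + idx
    ix = idx * buf
    ix = process(buf <= num)
    if 36 != num:
        num = 40
    else:
        buf = ix * ix
    ix = ix >= 9
    log(ix)
    idx = ix - 30
    return idx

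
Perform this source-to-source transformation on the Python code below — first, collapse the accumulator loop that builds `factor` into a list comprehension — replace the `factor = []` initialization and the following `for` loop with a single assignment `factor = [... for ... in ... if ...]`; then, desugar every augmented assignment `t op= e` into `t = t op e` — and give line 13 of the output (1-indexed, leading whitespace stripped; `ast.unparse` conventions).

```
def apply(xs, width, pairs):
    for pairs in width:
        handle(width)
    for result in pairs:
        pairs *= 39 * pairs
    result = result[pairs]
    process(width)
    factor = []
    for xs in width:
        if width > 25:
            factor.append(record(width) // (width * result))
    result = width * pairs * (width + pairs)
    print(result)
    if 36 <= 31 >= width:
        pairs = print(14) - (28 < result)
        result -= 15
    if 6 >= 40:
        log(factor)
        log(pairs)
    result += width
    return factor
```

Transformed code:
def apply(xs, width, pairs):
    for pairs in width:
        handle(width)
    for result in pairs:
        pairs = pairs * (39 * pairs)
    result = result[pairs]
    process(width)
    factor = [record(width) // (width * result) for xs in width if width > 25]
    result = width * pairs * (width + pairs)
    print(result)
    if 36 <= 31 >= width:
        pairs = print(14) - (28 < result)
        result = result - 15
    if 6 >= 40:
        log(factor)
        log(pairs)
    result = result + width
    return factor

result = result - 15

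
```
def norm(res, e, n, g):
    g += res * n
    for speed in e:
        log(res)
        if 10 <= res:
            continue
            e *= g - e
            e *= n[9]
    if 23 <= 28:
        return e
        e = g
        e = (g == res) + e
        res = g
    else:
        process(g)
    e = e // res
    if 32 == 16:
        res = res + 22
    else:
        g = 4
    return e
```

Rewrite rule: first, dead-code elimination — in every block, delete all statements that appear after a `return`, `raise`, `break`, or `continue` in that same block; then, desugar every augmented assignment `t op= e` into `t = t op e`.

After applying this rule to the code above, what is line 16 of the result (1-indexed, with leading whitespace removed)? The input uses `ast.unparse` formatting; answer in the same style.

return e

Transformed code:
def norm(res, e, n, g):
    g = g + res * n
    for speed in e:
        log(res)
        if 10 <= res:
            continue
    if 23 <= 28:
        return e
    else:
        process(g)
    e = e // res
    if 32 == 16:
        res = res + 22
    else:
        g = 4
    return e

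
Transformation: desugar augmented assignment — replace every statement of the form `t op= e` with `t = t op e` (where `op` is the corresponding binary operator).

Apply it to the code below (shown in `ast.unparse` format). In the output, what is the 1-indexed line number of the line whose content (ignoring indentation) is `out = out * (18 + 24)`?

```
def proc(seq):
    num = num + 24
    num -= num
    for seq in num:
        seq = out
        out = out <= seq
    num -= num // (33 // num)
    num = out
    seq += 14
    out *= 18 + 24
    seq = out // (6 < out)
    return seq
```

10

Transformed code:
def proc(seq):
    num = num + 24
    num = num - num
    for seq in num:
        seq = out
        out = out <= seq
    num = num - num // (33 // num)
    num = out
    seq = seq + 14
    out = out * (18 + 24)
    seq = out // (6 < out)
    return seq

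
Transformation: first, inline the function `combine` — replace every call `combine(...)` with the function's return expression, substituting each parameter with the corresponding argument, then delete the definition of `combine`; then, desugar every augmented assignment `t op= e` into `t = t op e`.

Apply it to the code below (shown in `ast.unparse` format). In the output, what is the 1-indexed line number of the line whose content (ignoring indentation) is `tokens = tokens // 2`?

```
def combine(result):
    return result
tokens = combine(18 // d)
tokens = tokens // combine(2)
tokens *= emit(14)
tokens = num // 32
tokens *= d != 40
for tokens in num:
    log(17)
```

2

Transformed code:
tokens = 18 // d
tokens = tokens // 2
tokens = tokens * emit(14)
tokens = num // 32
tokens = tokens * (d != 40)
for tokens in num:
    log(17)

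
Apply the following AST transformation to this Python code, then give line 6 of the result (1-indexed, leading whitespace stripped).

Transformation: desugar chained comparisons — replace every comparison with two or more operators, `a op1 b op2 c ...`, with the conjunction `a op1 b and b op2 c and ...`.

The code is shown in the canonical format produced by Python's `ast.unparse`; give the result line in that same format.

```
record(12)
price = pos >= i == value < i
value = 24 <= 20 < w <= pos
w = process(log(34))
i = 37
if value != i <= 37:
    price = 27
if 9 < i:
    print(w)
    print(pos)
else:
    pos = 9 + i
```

Transformed code:
record(12)
price = pos >= i and i == value and (value < i)
value = 24 <= 20 and 20 < w and (w <= pos)
w = process(log(34))
i = 37
if value != i and i <= 37:
    price = 27
if 9 < i:
    print(w)
    print(pos)
else:
    pos = 9 + i

if value != i and i <= 37:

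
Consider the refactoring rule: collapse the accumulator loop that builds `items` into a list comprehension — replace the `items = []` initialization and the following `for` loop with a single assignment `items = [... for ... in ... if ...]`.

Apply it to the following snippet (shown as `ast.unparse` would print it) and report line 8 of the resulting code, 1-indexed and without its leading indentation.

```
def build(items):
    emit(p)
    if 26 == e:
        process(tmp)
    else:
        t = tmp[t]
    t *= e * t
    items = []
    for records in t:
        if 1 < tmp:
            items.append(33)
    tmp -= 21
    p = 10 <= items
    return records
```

items = [33 for records in t if 1 < tmp]

Transformed code:
def build(items):
    emit(p)
    if 26 == e:
        process(tmp)
    else:
        t = tmp[t]
    t *= e * t
    items = [33 for records in t if 1 < tmp]
    tmp -= 21
    p = 10 <= items
    return records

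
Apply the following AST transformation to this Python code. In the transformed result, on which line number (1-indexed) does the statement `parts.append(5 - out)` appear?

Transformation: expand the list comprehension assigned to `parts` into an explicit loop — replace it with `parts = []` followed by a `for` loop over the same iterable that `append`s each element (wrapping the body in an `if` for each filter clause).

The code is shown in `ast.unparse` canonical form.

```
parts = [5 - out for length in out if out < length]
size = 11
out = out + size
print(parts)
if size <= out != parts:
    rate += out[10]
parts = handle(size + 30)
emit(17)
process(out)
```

4

Transformed code:
parts = []
for length in out:
    if out < length:
        parts.append(5 - out)
size = 11
out = out + size
print(parts)
if size <= out != parts:
    rate += out[10]
parts = handle(size + 30)
emit(17)
process(out)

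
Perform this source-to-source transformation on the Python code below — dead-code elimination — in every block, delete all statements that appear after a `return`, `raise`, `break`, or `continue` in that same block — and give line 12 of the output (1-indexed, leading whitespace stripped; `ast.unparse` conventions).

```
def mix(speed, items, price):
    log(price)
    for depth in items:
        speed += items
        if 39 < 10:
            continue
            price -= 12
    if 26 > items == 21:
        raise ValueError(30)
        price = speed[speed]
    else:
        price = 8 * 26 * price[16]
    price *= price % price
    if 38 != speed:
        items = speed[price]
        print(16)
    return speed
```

Transformed code:
def mix(speed, items, price):
    log(price)
    for depth in items:
        speed += items
        if 39 < 10:
            continue
    if 26 > items == 21:
        raise ValueError(30)
    else:
        price = 8 * 26 * price[16]
    price *= price % price
    if 38 != speed:
        items = speed[price]
        print(16)
    return speed

if 38 != speed:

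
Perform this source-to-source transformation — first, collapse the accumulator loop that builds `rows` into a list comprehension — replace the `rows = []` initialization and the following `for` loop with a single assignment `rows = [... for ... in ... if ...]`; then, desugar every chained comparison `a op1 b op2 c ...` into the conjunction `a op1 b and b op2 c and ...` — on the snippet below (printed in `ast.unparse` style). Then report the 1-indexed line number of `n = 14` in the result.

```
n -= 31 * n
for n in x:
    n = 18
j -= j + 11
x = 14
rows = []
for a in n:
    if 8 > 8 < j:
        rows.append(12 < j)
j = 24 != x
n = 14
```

8

Transformed code:
n -= 31 * n
for n in x:
    n = 18
j -= j + 11
x = 14
rows = [12 < j for a in n if 8 > 8 and 8 < j]
j = 24 != x
n = 14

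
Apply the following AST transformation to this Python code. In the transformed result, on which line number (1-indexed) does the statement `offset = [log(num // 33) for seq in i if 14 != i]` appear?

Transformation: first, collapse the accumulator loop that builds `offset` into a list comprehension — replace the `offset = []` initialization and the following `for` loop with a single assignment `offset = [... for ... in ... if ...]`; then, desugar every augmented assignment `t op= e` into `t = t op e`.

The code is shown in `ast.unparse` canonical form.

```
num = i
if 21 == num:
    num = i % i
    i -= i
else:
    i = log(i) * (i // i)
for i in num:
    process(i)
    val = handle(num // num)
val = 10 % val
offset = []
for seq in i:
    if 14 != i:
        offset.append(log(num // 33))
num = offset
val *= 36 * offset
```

Transformed code:
num = i
if 21 == num:
    num = i % i
    i = i - i
else:
    i = log(i) * (i // i)
for i in num:
    process(i)
    val = handle(num // num)
val = 10 % val
offset = [log(num // 33) for seq in i if 14 != i]
num = offset
val = val * (36 * offset)

11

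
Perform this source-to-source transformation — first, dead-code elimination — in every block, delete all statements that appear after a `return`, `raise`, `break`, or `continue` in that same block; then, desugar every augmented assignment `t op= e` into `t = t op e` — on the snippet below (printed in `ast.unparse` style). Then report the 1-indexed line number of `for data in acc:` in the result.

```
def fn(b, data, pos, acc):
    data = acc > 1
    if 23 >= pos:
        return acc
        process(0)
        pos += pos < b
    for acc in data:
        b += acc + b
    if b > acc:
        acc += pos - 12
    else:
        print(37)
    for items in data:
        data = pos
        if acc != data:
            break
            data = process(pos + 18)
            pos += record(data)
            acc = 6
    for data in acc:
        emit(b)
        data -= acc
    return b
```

Transformed code:
def fn(b, data, pos, acc):
    data = acc > 1
    if 23 >= pos:
        return acc
    for acc in data:
        b = b + (acc + b)
    if b > acc:
        acc = acc + (pos - 12)
    else:
        print(37)
    for items in data:
        data = pos
        if acc != data:
            break
    for data in acc:
        emit(b)
        data = data - acc
    return b

15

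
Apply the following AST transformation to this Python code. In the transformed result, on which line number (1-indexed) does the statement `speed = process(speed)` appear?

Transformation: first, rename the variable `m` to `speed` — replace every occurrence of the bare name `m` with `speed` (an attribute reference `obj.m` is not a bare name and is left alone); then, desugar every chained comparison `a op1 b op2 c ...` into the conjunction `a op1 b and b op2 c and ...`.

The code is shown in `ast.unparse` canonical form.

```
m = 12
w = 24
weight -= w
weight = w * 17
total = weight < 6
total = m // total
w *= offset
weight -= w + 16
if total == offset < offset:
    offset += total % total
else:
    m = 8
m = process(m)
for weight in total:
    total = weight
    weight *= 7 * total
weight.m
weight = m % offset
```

13

Transformed code:
speed = 12
w = 24
weight -= w
weight = w * 17
total = weight < 6
total = speed // total
w *= offset
weight -= w + 16
if total == offset and offset < offset:
    offset += total % total
else:
    speed = 8
speed = process(speed)
for weight in total:
    total = weight
    weight *= 7 * total
weight.m
weight = speed % offset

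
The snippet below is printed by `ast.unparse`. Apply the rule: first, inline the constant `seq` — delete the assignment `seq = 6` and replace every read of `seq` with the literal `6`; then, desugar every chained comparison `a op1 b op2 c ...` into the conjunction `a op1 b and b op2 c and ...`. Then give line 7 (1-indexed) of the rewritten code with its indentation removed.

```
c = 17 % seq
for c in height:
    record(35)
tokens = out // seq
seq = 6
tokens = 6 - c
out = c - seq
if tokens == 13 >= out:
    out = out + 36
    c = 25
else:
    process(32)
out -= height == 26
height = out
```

if tokens == 13 and 13 >= out:

Transformed code:
c = 17 % 6
for c in height:
    record(35)
tokens = out // 6
tokens = 6 - c
out = c - 6
if tokens == 13 and 13 >= out:
    out = out + 36
    c = 25
else:
    process(32)
out -= height == 26
height = out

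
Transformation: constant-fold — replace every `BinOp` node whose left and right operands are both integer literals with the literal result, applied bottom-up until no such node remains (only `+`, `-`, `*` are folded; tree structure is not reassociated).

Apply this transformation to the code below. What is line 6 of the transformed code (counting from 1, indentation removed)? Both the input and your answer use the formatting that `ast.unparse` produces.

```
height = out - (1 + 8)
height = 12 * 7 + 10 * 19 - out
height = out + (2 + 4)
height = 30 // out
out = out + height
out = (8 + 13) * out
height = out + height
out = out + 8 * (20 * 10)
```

out = 21 * out

Transformed code:
height = out - 9
height = 274 - out
height = out + 6
height = 30 // out
out = out + height
out = 21 * out
height = out + height
out = out + 1600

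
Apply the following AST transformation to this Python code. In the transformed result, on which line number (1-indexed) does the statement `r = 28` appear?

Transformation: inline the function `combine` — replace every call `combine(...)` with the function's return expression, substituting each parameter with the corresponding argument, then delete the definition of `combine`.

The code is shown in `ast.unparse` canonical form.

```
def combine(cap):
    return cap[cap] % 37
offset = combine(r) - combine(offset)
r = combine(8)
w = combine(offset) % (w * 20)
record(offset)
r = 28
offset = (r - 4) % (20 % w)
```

5

Transformed code:
offset = r[r] % 37 - offset[offset] % 37
r = 8[8] % 37
w = offset[offset] % 37 % (w * 20)
record(offset)
r = 28
offset = (r - 4) % (20 % w)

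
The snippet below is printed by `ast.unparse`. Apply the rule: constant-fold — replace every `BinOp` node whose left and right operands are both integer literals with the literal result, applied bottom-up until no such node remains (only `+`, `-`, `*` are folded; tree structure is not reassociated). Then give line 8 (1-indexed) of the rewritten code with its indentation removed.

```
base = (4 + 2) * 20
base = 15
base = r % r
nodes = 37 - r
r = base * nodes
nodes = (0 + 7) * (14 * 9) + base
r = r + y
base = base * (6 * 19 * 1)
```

Transformed code:
base = 120
base = 15
base = r % r
nodes = 37 - r
r = base * nodes
nodes = 882 + base
r = r + y
base = base * 114

base = base * 114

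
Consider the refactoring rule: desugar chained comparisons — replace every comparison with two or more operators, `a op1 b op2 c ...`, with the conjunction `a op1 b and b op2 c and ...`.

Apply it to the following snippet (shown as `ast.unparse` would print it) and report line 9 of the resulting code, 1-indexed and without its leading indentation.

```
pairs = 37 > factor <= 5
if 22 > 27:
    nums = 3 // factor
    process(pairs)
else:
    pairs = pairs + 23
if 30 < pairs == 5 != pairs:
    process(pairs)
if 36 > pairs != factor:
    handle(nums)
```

Transformed code:
pairs = 37 > factor and factor <= 5
if 22 > 27:
    nums = 3 // factor
    process(pairs)
else:
    pairs = pairs + 23
if 30 < pairs and pairs == 5 and (5 != pairs):
    process(pairs)
if 36 > pairs and pairs != factor:
    handle(nums)

if 36 > pairs and pairs != factor:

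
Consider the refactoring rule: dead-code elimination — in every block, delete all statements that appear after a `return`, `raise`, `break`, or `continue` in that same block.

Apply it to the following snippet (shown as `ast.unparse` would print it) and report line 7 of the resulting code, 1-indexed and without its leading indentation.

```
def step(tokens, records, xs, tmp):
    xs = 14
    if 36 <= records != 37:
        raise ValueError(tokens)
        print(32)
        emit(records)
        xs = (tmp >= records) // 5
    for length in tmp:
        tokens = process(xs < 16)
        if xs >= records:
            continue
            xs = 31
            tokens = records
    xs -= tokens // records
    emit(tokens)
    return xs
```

if xs >= records:

Transformed code:
def step(tokens, records, xs, tmp):
    xs = 14
    if 36 <= records != 37:
        raise ValueError(tokens)
    for length in tmp:
        tokens = process(xs < 16)
        if xs >= records:
            continue
    xs -= tokens // records
    emit(tokens)
    return xs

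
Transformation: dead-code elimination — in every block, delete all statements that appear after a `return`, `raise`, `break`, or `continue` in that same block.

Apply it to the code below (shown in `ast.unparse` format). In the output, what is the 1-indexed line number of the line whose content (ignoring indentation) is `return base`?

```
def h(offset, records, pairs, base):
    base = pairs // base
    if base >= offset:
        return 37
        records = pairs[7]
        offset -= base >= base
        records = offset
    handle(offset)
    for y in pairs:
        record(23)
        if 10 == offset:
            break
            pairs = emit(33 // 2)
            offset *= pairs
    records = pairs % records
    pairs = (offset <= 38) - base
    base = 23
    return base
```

13

Transformed code:
def h(offset, records, pairs, base):
    base = pairs // base
    if base >= offset:
        return 37
    handle(offset)
    for y in pairs:
        record(23)
        if 10 == offset:
            break
    records = pairs % records
    pairs = (offset <= 38) - base
    base = 23
    return base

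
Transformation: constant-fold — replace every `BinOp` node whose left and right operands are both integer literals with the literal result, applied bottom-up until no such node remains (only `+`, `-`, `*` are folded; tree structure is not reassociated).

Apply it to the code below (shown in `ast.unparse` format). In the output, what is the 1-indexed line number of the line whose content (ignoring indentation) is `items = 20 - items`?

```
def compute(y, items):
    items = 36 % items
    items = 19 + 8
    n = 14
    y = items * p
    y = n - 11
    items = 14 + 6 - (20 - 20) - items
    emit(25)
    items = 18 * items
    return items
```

Transformed code:
def compute(y, items):
    items = 36 % items
    items = 27
    n = 14
    y = items * p
    y = n - 11
    items = 20 - items
    emit(25)
    items = 18 * items
    return items

7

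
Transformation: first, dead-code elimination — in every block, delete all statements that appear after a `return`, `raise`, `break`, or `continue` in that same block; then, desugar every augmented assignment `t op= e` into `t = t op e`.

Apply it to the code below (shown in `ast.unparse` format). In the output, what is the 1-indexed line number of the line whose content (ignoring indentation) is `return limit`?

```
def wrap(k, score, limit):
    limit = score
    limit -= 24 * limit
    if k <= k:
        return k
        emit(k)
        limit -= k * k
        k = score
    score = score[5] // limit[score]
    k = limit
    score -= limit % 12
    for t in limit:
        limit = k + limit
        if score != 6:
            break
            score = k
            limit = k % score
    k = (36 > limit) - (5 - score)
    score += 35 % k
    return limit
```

15

Transformed code:
def wrap(k, score, limit):
    limit = score
    limit = limit - 24 * limit
    if k <= k:
        return k
    score = score[5] // limit[score]
    k = limit
    score = score - limit % 12
    for t in limit:
        limit = k + limit
        if score != 6:
            break
    k = (36 > limit) - (5 - score)
    score = score + 35 % k
    return limit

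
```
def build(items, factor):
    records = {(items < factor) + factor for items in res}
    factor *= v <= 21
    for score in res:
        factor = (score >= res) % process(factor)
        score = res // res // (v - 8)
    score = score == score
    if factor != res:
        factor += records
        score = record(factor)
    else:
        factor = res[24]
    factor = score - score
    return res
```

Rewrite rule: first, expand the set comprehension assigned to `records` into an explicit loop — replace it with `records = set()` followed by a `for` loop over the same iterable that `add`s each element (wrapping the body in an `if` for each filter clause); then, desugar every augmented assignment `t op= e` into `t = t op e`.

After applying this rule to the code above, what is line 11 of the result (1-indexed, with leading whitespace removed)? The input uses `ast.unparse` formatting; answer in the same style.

Transformed code:
def build(items, factor):
    records = set()
    for items in res:
        records.add((items < factor) + factor)
    factor = factor * (v <= 21)
    for score in res:
        factor = (score >= res) % process(factor)
        score = res // res // (v - 8)
    score = score == score
    if factor != res:
        factor = factor + records
        score = record(factor)
    else:
        factor = res[24]
    factor = score - score
    return res

factor = factor + records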